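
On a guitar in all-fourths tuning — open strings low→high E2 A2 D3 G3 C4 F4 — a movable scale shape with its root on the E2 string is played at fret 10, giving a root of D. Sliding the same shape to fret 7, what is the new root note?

B

Moving from fret 10 to fret 7 shifts the root by -3 semitones.
D down 3 semitones is B.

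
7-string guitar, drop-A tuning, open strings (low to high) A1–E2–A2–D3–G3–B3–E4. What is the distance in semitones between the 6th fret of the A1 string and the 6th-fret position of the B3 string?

26 semitones

A1 at fret 6 → D♯2 (MIDI 39); B3 at fret 6 → F4 (MIDI 65).
39 − 65 = -26, so the two pitches are 26 semitones apart, with F4 the higher.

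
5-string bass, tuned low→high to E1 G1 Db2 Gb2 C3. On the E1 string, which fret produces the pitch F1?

1

F1 is 1 semitone above the open E1 (E–F), so it sits at fret 1.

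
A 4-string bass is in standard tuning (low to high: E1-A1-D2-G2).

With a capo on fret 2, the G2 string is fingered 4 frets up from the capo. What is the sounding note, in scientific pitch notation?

The capo raises the open G2 by 2 semitones to A2; fretting 4 more gives G2 + 2 + 4 = G2 + 6 semitones = C#3.
(Also written Db.)

C#3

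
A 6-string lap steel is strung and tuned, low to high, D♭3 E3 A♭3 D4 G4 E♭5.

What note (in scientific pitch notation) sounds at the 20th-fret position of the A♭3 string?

E5

A♭3 is MIDI 56. Adding 20 gives 76, which is E5.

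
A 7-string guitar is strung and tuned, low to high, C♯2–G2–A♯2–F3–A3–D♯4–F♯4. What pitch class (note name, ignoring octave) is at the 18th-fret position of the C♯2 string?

Each fret is one semitone, so C♯2 + 18 = G.

G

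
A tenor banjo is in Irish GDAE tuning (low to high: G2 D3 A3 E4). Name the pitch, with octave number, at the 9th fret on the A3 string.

The open A3 string plus 9 semitones: A–A#–B–C–C#–D–D#–E–F–F#.
The walk passes from B into C once, so the octave number goes from 3 to 4.
(Equivalently spelled G♭4.)

F♯4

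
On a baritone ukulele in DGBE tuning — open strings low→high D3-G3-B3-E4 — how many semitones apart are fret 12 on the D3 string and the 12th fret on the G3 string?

D3 at fret 12 → D4 (MIDI 62); G3 at fret 12 → G4 (MIDI 67).
62 − 67 = -5, so the two pitches are 5 semitones apart, with G4 the higher.

5 semitones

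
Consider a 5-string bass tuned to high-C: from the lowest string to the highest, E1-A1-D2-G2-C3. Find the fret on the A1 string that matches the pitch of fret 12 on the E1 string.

7

Fret 12 on E1 is MIDI 28 + 12 = 40 (E2). On the A1 string (open MIDI 33), that pitch is 40 − 33 = fret 7.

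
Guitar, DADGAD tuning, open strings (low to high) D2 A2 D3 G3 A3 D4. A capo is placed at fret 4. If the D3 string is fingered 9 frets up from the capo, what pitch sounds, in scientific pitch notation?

The capo raises the open D3 by 4 semitones to F♯3; fretting 9 more gives D3 + 4 + 9 = D3 + 13 semitones = D♯4.

D♯4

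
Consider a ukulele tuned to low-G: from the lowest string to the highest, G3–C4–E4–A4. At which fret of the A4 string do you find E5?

E5 is 7 semitones above the open A4 (A–A#–B–C–C#–D–D#–E), so it sits at fret 7.

7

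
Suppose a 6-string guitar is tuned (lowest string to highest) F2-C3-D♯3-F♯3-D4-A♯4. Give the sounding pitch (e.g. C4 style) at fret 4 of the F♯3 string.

The open F♯3 string plus 4 semitones: F#–G–G#–A–A#.
No B→C boundary is crossed, so the octave stays at 3.

A♯3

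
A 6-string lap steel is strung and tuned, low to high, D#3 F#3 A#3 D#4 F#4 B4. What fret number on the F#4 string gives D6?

20

D6 is 20 semitones above the open F#4 (F#–G–G#–A–…–C–C#–D), so it sits at fret 20.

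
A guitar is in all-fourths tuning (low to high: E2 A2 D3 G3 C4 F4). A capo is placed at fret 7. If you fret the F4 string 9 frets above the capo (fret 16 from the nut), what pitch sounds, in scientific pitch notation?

A5

The capo raises the open F4 by 7 semitones to C5; fretting 9 more gives F4 + 7 + 9 = F4 + 16 semitones = A5.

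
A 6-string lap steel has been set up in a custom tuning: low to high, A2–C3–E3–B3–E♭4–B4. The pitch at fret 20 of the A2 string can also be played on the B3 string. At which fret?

A2 at fret 20 is A2 + 20 semitones = F4.
The open B3 string is 14 semitones above the open A2, so the same pitch on the B3 string lies at fret 20 − 14 = 6.

6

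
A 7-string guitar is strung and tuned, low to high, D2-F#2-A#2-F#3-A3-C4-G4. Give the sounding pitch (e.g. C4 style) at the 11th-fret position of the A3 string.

Each fret is one semitone, so A3 + 11 = G#4.

G#4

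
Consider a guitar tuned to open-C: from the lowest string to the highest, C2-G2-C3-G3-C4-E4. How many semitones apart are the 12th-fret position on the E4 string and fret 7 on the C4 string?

9 semitones

E4 at fret 12 → E5 (MIDI 76); C4 at fret 7 → G4 (MIDI 67).
76 − 67 = 9, so the two pitches are 9 semitones apart, with E5 the higher.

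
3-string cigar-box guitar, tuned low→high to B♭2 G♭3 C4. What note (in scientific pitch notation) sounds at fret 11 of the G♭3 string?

The open G♭3 string plus 11 semitones: Gb–G–Ab–A–…–Eb–E–F.
The walk passes from B into C once, so the octave number goes from 3 to 4.

F4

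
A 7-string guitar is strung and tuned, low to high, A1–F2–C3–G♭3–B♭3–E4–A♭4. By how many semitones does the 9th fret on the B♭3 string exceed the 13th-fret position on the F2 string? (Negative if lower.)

13 semitones

B♭3 at fret 9 → G4 (MIDI 67); F2 at fret 13 → G♭3 (MIDI 54).
67 − 54 = 13, so the two pitches are 13 semitones apart.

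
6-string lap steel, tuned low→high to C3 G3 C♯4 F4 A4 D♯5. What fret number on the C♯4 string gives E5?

E5 is 15 semitones above the open C♯4 (C#–D–D#–E–…–D–D#–E), so it sits at fret 15.

15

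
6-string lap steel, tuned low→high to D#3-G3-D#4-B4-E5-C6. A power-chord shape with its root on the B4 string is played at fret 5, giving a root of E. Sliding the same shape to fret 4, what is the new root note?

D#

Moving from fret 5 to fret 4 shifts the root by -1 semitone.
E down 1 semitone is D#.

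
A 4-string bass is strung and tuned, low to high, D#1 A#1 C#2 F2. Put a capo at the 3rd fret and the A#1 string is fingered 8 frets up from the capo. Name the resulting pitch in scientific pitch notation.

The capo raises the open A#1 by 3 semitones to C#2; fretting 8 more gives A#1 + 3 + 8 = A#1 + 11 semitones = A2.

A2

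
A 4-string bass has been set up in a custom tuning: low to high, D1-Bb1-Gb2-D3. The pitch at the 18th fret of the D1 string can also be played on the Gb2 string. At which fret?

D1 at fret 18 is D1 + 18 semitones = Ab2.
The open Gb2 string is 16 semitones above the open D1, so the same pitch on the Gb2 string lies at fret 18 − 16 = 2.

2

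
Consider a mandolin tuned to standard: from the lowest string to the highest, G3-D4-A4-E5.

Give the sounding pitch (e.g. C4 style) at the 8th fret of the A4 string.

F5

A4 is MIDI 69. Adding 8 gives 77, which is F5.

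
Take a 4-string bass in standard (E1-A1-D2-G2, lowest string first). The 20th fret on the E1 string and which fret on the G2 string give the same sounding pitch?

Fret 20 on E1 is MIDI 28 + 20 = 48 (C3). On the G2 string (open MIDI 43), that pitch is 48 − 43 = fret 5.

5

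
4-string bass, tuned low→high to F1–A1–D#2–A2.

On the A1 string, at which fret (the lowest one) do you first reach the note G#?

From A1, count semitones up the chromatic scale until reaching G#: A–A#–B–C–…–F#–G–G# — 11 steps.

11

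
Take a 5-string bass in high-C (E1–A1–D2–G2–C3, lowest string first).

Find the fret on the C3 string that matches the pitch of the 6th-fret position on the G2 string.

1

G2 at fret 6 is G2 + 6 semitones = C♯3.
The open C3 string is 5 semitones above the open G2, so the same pitch on the C3 string lies at fret 6 − 5 = 1.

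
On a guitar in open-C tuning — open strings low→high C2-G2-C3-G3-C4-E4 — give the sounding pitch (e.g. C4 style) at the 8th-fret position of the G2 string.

The open G2 string plus 8 semitones: G–G#–A–A#–B–C–C#–D–D#.
The walk passes from B into C once, so the octave number goes from 2 to 3.
(Equivalently spelled Eb3.)

D#3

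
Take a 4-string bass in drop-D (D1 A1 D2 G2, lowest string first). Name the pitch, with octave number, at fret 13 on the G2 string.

Each fret is one semitone, so G2 + 13 = G#3.
(Equivalently spelled Ab3.)

G#3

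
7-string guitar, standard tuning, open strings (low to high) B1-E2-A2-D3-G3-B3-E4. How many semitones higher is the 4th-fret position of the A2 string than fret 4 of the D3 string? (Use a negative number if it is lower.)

A2 at fret 4 → C♯3 (MIDI 49); D3 at fret 4 → F♯3 (MIDI 54).
49 − 54 = -5, so the two pitches are 5 semitones apart.

-5 semitones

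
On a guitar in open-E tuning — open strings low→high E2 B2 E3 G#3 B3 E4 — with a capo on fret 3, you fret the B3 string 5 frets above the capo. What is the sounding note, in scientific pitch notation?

The capo raises the open B3 by 3 semitones to D4; fretting 5 more gives B3 + 3 + 5 = B3 + 8 semitones = G4.

G4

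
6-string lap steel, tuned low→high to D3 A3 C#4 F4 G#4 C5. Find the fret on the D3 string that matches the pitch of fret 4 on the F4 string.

19

Fret 4 on F4 is MIDI 65 + 4 = 69 (A4). On the D3 string (open MIDI 50), that pitch is 69 − 50 = fret 19.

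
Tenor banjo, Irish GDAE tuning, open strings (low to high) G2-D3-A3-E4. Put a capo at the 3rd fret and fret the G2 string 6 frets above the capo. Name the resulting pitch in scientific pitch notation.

E3

The capo raises the open G2 by 3 semitones to A#2; fretting 6 more gives G2 + 3 + 6 = G2 + 9 semitones = E3.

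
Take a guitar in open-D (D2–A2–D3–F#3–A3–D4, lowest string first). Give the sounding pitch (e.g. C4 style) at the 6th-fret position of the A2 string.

The open A2 string plus 6 semitones: A–A#–B–C–C#–D–D#.
The walk passes from B into C once, so the octave number goes from 2 to 3.

D#3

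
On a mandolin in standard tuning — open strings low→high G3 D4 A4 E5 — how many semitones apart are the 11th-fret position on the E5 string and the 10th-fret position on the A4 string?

8 semitones

E5 at fret 11 → D#6 (MIDI 87); A4 at fret 10 → G5 (MIDI 79).
87 − 79 = 8, so the two pitches are 8 semitones apart, with D#6 the higher.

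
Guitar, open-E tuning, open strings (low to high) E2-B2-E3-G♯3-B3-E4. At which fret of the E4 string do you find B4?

B4 is 7 semitones above the open E4 (E–F–F#–G–G#–A–A#–B), so it sits at fret 7.

7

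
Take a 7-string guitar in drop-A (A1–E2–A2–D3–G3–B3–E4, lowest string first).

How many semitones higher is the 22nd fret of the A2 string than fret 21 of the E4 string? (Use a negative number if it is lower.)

A2 at fret 22 → G4 (MIDI 67); E4 at fret 21 → C#6 (MIDI 85).
67 − 85 = -18, so the two pitches are 18 semitones apart.

-18 semitones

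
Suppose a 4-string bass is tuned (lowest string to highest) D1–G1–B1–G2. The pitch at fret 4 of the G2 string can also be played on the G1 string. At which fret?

16

G2 at fret 4 is G2 + 4 semitones = B2.
The open G1 string is 12 semitones below the open G2, so the same pitch on the G1 string lies at fret 4 + 12 = 16.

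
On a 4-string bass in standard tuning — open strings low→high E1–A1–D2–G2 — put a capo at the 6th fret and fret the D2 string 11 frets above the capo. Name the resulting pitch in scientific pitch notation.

G3

The capo raises the open D2 by 6 semitones to G#2; fretting 11 more gives D2 + 6 + 11 = D2 + 17 semitones = G3.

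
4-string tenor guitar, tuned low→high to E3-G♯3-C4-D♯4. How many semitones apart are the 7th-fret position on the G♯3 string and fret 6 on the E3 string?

5 semitones

G♯3 at fret 7 → D♯4 (MIDI 63); E3 at fret 6 → A♯3 (MIDI 58).
63 − 58 = 5, so the two pitches are 5 semitones apart, with D♯4 the higher.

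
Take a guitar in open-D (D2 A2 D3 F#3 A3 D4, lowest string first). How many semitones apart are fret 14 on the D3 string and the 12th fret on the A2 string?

7 semitones

D3 at fret 14 → E4 (MIDI 64); A2 at fret 12 → A3 (MIDI 57).
64 − 57 = 7, so the two pitches are 7 semitones apart, with E4 the higher.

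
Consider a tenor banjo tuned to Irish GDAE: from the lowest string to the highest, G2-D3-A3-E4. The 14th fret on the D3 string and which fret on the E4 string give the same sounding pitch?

Fret 14 on D3 is MIDI 50 + 14 = 64 (E4). On the E4 string (open MIDI 64), that pitch is 64 − 64 = fret 0.

0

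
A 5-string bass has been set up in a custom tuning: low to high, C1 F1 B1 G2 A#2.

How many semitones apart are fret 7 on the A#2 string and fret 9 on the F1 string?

A#2 at fret 7 → F3 (MIDI 53); F1 at fret 9 → D2 (MIDI 38).
53 − 38 = 15, so the two pitches are 15 semitones apart, with F3 the higher.

15 semitones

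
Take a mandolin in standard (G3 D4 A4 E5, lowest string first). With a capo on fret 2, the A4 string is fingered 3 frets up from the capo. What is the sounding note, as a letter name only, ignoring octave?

The capo raises the open A4 by 2 semitones to B4; fretting 3 more gives A4 + 2 + 3 = A4 + 5 semitones, landing on D.

D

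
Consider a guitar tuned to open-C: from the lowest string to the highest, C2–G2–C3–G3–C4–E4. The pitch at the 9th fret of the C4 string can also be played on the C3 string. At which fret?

Fret 9 on C4 is MIDI 60 + 9 = 69 (A4). On the C3 string (open MIDI 48), that pitch is 69 − 48 = fret 21.

21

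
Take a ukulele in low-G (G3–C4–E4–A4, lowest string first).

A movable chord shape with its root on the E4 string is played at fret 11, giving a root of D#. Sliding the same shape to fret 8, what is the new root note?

C

Moving from fret 11 to fret 8 shifts the root by -3 semitones.
D# down 3 semitones is C.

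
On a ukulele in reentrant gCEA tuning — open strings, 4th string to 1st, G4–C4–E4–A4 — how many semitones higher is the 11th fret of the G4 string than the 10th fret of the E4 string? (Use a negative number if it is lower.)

G4 at fret 11 → F#5 (MIDI 78); E4 at fret 10 → D5 (MIDI 74).
78 − 74 = 4, so the two pitches are 4 semitones apart.

4 semitones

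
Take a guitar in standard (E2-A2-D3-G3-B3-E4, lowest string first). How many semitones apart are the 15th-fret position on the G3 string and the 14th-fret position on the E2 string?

G3 at fret 15 → A#4 (MIDI 70); E2 at fret 14 → F#3 (MIDI 54).
70 − 54 = 16, so the two pitches are 16 semitones apart, with A#4 the higher.

16 semitones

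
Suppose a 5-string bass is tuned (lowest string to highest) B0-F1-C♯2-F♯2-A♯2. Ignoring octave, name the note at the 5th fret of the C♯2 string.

The open C♯2 string plus 5 semitones: C#–D–D#–E–F–F#.
(Equivalently spelled G♭.)

F♯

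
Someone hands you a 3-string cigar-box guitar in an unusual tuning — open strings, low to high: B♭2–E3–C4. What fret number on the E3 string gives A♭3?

4

A♭3 is 4 semitones above the open E3 (E–F–Gb–G–Ab), so it sits at fret 4.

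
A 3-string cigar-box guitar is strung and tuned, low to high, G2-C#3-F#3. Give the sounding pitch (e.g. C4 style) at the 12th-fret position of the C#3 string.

C#3 is MIDI 49. Adding 12 gives 61, which is C#4.

C#4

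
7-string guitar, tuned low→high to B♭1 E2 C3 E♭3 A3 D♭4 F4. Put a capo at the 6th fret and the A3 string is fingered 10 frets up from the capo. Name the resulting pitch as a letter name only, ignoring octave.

D♭

The capo raises the open A3 by 6 semitones to E♭4; fretting 10 more gives A3 + 6 + 10 = A3 + 16 semitones, landing on D♭.
(Also written C♯.)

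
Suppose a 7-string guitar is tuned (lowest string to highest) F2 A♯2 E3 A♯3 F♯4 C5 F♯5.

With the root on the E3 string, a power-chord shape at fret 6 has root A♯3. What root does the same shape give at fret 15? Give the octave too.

Moving from fret 6 to fret 15 shifts the root by 9 semitones.
A♯3 up 9 semitones is G4.

G4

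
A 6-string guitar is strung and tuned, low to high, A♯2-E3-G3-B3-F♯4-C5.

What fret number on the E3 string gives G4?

15

G4 is 15 semitones above the open E3 (E–F–F#–G–…–F–F#–G), so it sits at fret 15.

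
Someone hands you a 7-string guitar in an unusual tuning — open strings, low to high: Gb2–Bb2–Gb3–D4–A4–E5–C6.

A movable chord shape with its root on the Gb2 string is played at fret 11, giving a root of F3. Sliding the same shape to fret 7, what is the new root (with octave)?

Db3

Moving from fret 11 to fret 7 shifts the root by -4 semitones.
F3 down 4 semitones is Db3.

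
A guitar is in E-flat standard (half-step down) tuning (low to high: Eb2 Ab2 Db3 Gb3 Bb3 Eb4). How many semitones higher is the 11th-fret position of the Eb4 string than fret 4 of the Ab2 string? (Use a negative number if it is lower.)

Eb4 at fret 11 → D5 (MIDI 74); Ab2 at fret 4 → C3 (MIDI 48).
74 − 48 = 26, so the two pitches are 26 semitones apart.

26 semitones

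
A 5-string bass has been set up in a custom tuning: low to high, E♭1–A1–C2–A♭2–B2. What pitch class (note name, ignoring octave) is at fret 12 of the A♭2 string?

The open A♭2 string plus 12 semitones: Ab–A–Bb–B–…–Gb–G–Ab.

A♭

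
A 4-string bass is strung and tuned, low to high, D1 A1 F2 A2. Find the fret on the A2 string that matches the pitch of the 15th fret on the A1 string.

Fret 15 on A1 is MIDI 33 + 15 = 48 (C3). On the A2 string (open MIDI 45), that pitch is 48 − 45 = fret 3.

3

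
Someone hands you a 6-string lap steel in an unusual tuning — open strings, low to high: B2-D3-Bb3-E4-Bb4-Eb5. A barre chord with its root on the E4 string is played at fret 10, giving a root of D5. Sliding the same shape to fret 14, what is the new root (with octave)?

Moving from fret 10 to fret 14 shifts the root by 4 semitones.
D5 up 4 semitones is Gb5.

Gb5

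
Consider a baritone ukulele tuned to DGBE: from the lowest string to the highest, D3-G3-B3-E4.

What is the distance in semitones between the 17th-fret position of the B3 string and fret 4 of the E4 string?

B3 at fret 17 → E5 (MIDI 76); E4 at fret 4 → G#4 (MIDI 68).
76 − 68 = 8, so the two pitches are 8 semitones apart, with E5 the higher.

8 semitones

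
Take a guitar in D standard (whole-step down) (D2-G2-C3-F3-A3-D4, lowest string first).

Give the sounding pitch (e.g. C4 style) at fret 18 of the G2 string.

C#4

The open G2 string plus 18 semitones: G–G#–A–A#–…–B–C–C#.
The walk passes from B into C 2 times, so the octave number goes from 2 to 4.
(Equivalently spelled Db4.)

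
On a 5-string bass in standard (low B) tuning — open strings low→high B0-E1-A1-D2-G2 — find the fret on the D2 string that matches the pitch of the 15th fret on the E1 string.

Fret 15 on E1 is MIDI 28 + 15 = 43 (G2). On the D2 string (open MIDI 38), that pitch is 43 − 38 = fret 5.

5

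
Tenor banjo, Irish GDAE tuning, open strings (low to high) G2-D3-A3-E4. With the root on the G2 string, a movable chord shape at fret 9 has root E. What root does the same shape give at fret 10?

Moving from fret 9 to fret 10 shifts the root by 1 semitone.
E up 1 semitone is F.

F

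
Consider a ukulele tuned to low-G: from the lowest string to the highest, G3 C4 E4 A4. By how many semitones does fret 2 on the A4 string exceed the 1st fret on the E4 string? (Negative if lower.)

A4 at fret 2 → B4 (MIDI 71); E4 at fret 1 → F4 (MIDI 65).
71 − 65 = 6, so the two pitches are 6 semitones apart.

6 semitones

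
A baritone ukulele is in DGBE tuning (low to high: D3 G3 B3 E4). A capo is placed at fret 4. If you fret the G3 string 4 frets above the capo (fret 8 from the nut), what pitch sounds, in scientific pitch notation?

D#4

The capo raises the open G3 by 4 semitones to B3; fretting 4 more gives G3 + 4 + 4 = G3 + 8 semitones = D#4.
(Also written Eb.)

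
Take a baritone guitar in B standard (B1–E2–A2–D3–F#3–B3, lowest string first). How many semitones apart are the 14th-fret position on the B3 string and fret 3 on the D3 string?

20 semitones

B3 at fret 14 → C#5 (MIDI 73); D3 at fret 3 → F3 (MIDI 53).
73 − 53 = 20, so the two pitches are 20 semitones apart, with C#5 the higher.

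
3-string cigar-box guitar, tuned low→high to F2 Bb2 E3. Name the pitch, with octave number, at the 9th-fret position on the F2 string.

F2 is MIDI 41. Adding 9 gives 50, which is D3.

D3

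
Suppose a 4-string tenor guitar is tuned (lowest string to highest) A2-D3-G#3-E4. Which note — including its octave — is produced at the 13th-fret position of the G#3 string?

The open G#3 string plus 13 semitones: G#–A–A#–B–…–G–G#–A.
The walk passes from B into C once, so the octave number goes from 3 to 4.

A4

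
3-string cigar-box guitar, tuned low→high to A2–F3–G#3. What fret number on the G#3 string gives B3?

3

B3 is 3 semitones above the open G#3 (G#–A–A#–B), so it sits at fret 3.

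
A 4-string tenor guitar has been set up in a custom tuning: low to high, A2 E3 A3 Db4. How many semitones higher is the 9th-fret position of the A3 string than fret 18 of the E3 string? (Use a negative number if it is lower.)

A3 at fret 9 → Gb4 (MIDI 66); E3 at fret 18 → Bb4 (MIDI 70).
66 − 70 = -4, so the two pitches are 4 semitones apart.

-4 semitones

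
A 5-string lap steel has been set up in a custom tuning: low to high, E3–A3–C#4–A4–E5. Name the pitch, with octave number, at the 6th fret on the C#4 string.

The open C#4 string plus 6 semitones: C#–D–D#–E–F–F#–G.
No B→C boundary is crossed, so the octave stays at 4.

G4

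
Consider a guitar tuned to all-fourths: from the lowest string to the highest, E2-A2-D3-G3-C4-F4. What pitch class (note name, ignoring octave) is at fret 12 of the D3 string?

D3 is MIDI 50. Adding 12 gives 62; 62 mod 12 = 2, i.e. D.

D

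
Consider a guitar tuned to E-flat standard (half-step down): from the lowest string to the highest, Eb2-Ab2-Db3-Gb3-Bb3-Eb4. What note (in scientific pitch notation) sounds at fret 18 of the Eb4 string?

A5

Each fret is one semitone, so Eb4 + 18 = A5.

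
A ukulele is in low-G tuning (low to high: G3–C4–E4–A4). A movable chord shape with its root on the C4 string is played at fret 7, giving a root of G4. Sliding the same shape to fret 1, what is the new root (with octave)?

Moving from fret 7 to fret 1 shifts the root by -6 semitones.
G4 down 6 semitones is C#4.

C#4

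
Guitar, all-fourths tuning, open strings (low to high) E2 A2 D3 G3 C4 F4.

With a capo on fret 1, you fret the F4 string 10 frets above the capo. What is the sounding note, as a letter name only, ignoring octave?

E

The capo raises the open F4 by 1 semitone to F#4; fretting 10 more gives F4 + 1 + 10 = F4 + 11 semitones, landing on E.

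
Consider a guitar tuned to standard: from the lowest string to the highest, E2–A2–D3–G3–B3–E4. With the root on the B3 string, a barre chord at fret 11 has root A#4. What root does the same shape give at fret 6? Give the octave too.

Moving from fret 11 to fret 6 shifts the root by -5 semitones.
A#4 down 5 semitones is F4.

F4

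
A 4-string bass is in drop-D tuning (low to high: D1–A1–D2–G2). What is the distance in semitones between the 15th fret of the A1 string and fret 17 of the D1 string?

A1 at fret 15 → C3 (MIDI 48); D1 at fret 17 → G2 (MIDI 43).
48 − 43 = 5, so the two pitches are 5 semitones apart, with C3 the higher.

5 semitones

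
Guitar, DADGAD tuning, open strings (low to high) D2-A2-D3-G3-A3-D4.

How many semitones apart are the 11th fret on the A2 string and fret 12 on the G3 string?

A2 at fret 11 → G♯3 (MIDI 56); G3 at fret 12 → G4 (MIDI 67).
56 − 67 = -11, so the two pitches are 11 semitones apart, with G4 the higher.

11 semitones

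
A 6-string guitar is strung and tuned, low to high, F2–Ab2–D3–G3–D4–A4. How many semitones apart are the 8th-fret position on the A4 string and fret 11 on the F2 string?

A4 at fret 8 → F5 (MIDI 77); F2 at fret 11 → E3 (MIDI 52).
77 − 52 = 25, so the two pitches are 25 semitones apart, with F5 the higher.

25 semitones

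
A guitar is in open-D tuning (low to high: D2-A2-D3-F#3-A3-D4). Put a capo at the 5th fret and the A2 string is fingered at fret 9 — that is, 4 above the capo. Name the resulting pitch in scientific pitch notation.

F#3

The capo raises the open A2 by 5 semitones to D3; fretting 4 more gives A2 + 5 + 4 = A2 + 9 semitones = F#3.
(Also written Gb.)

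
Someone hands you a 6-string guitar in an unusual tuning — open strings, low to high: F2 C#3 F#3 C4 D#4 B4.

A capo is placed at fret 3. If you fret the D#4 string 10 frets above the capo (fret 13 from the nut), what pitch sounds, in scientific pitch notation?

The capo raises the open D#4 by 3 semitones to F#4; fretting 10 more gives D#4 + 3 + 10 = D#4 + 13 semitones = E5.

E5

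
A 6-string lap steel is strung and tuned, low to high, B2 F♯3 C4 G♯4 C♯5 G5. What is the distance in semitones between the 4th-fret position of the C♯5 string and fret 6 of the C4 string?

C♯5 at fret 4 → F5 (MIDI 77); C4 at fret 6 → F♯4 (MIDI 66).
77 − 66 = 11, so the two pitches are 11 semitones apart, with F5 the higher.

11 semitones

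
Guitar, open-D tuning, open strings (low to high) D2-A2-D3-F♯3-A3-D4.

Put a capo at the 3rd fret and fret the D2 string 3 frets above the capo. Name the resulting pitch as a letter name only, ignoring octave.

G♯

The capo raises the open D2 by 3 semitones to F2; fretting 3 more gives D2 + 3 + 3 = D2 + 6 semitones, landing on G♯.
(Also written A♭.)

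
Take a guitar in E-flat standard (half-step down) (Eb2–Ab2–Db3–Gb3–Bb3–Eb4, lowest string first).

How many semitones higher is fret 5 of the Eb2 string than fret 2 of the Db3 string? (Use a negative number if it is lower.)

Eb2 at fret 5 → Ab2 (MIDI 44); Db3 at fret 2 → Eb3 (MIDI 51).
44 − 51 = -7, so the two pitches are 7 semitones apart.

-7 semitones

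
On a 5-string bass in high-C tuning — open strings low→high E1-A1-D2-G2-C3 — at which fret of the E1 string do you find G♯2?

G♯2 is 16 semitones above the open E1 (E–F–F#–G–…–F#–G–G#), so it sits at fret 16.

16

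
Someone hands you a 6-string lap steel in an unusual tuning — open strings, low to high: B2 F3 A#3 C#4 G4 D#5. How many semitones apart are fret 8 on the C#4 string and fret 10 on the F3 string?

6 semitones

C#4 at fret 8 → A4 (MIDI 69); F3 at fret 10 → D#4 (MIDI 63).
69 − 63 = 6, so the two pitches are 6 semitones apart, with A4 the higher.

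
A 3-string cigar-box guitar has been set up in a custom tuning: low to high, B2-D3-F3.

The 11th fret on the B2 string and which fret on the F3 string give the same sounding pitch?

5

B2 at fret 11 is B2 + 11 semitones = A#3.
The open F3 string is 6 semitones above the open B2, so the same pitch on the F3 string lies at fret 11 − 6 = 5.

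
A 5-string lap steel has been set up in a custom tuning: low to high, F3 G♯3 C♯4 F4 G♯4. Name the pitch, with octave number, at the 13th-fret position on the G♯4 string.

A5

Each fret is one semitone, so G♯4 + 13 = A5.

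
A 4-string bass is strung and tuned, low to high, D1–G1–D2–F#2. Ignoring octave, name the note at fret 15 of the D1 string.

The open D1 string plus 15 semitones: D–D#–E–F–…–D#–E–F.

F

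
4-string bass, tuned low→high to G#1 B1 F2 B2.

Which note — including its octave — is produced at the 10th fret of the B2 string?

Each fret is one semitone, so B2 + 10 = A3.

A3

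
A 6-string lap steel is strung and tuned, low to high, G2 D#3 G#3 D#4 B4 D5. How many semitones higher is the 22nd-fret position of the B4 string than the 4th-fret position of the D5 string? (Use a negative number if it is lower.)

15 semitones

B4 at fret 22 → A6 (MIDI 93); D5 at fret 4 → F#5 (MIDI 78).
93 − 78 = 15, so the two pitches are 15 semitones apart.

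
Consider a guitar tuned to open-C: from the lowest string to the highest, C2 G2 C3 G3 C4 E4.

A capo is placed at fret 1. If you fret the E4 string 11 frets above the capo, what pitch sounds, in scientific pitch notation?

The capo raises the open E4 by 1 semitone to F4; fretting 11 more gives E4 + 1 + 11 = E4 + 12 semitones = E5.

E5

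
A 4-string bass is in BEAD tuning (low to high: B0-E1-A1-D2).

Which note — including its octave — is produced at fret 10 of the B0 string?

A1

B0 is MIDI 23. Adding 10 gives 33, which is A1.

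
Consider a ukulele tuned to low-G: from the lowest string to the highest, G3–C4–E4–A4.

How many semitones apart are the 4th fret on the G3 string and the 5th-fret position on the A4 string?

15 semitones

G3 at fret 4 → B3 (MIDI 59); A4 at fret 5 → D5 (MIDI 74).
59 − 74 = -15, so the two pitches are 15 semitones apart, with D5 the higher.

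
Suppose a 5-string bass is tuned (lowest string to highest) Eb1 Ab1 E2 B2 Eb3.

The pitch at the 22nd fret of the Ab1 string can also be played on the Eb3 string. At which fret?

3

Ab1 at fret 22 is Ab1 + 22 semitones = Gb3.
The open Eb3 string is 19 semitones above the open Ab1, so the same pitch on the Eb3 string lies at fret 22 − 19 = 3.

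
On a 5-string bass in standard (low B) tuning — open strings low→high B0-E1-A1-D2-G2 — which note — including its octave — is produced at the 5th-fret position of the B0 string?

B0 is MIDI 23. Adding 5 gives 28, which is E1.

E1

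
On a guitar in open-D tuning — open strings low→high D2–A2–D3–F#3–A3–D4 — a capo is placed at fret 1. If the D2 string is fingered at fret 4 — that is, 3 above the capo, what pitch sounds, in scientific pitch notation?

The capo raises the open D2 by 1 semitone to D#2; fretting 3 more gives D2 + 1 + 3 = D2 + 4 semitones = F#2.

F#2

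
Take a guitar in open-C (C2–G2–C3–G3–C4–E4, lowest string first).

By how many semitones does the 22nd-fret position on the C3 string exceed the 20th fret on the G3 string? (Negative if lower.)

C3 at fret 22 → A♯4 (MIDI 70); G3 at fret 20 → D♯5 (MIDI 75).
70 − 75 = -5, so the two pitches are 5 semitones apart.

-5 semitones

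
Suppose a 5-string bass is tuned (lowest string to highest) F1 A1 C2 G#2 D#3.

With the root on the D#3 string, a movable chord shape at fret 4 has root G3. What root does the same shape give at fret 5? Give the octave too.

G#3

Moving from fret 4 to fret 5 shifts the root by 1 semitone.
G3 up 1 semitone is G#3.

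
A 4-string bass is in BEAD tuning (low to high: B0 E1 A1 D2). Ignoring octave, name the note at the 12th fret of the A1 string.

Each fret is one semitone, so A1 + 12 = A.

A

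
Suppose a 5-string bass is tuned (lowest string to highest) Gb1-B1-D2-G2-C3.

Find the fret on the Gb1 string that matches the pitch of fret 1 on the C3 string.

19

C3 at fret 1 is C3 + 1 semitone = Db3.
The open Gb1 string is 18 semitones below the open C3, so the same pitch on the Gb1 string lies at fret 1 + 18 = 19.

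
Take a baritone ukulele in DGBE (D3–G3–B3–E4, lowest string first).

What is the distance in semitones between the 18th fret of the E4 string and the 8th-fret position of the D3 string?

E4 at fret 18 → A#5 (MIDI 82); D3 at fret 8 → A#3 (MIDI 58).
82 − 58 = 24, so the two pitches are 24 semitones apart, with A#5 the higher.

24 semitones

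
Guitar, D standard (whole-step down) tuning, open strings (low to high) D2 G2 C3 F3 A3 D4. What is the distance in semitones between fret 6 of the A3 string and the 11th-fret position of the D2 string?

14 semitones

A3 at fret 6 → D♯4 (MIDI 63); D2 at fret 11 → C♯3 (MIDI 49).
63 − 49 = 14, so the two pitches are 14 semitones apart, with D♯4 the higher.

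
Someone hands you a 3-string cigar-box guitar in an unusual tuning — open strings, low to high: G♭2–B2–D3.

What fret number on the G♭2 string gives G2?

1

G2 is 1 semitone above the open G♭2 (Gb–G), so it sits at fret 1.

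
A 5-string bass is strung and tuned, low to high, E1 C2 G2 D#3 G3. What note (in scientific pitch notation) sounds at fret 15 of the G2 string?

A#3

G2 is MIDI 43. Adding 15 gives 58, which is A#3.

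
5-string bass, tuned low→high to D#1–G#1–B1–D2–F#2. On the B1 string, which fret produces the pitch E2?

5

E2 is 5 semitones above the open B1 (B–C–C#–D–D#–E), so it sits at fret 5.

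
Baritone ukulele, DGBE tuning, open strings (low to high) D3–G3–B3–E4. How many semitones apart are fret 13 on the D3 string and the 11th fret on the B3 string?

7 semitones

D3 at fret 13 → D♯4 (MIDI 63); B3 at fret 11 → A♯4 (MIDI 70).
63 − 70 = -7, so the two pitches are 7 semitones apart, with A♯4 the higher.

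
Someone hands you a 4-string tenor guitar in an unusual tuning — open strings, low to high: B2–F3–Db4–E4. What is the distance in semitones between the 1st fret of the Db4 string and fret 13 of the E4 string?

15 semitones

Db4 at fret 1 → D4 (MIDI 62); E4 at fret 13 → F5 (MIDI 77).
62 − 77 = -15, so the two pitches are 15 semitones apart, with F5 the higher.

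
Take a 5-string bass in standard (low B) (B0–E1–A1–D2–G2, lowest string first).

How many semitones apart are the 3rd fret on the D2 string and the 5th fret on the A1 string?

D2 at fret 3 → F2 (MIDI 41); A1 at fret 5 → D2 (MIDI 38).
41 − 38 = 3, so the two pitches are 3 semitones apart, with F2 the higher.

3 semitones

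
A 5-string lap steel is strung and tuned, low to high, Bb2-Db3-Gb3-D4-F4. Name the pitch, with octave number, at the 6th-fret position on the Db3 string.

The open Db3 string plus 6 semitones: Db–D–Eb–E–F–Gb–G.
No B→C boundary is crossed, so the octave stays at 3.

G3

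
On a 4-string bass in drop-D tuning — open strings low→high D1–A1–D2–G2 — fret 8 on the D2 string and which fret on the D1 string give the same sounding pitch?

20

Fret 8 on D2 is MIDI 38 + 8 = 46 (A♯2). On the D1 string (open MIDI 26), that pitch is 46 − 26 = fret 20.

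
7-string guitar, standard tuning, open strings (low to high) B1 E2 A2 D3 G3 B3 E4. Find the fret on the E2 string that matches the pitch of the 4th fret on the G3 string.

19

Fret 4 on G3 is MIDI 55 + 4 = 59 (B3). On the E2 string (open MIDI 40), that pitch is 59 − 40 = fret 19.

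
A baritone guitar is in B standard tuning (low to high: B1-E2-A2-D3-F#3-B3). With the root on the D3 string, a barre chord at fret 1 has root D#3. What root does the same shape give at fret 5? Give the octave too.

Moving from fret 1 to fret 5 shifts the root by 4 semitones.
D#3 up 4 semitones is G3.

G3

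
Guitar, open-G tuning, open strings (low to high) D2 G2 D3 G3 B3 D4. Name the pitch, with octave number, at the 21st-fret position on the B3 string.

G♯5

Each fret is one semitone, so B3 + 21 = G♯5.
(Equivalently spelled A♭5.)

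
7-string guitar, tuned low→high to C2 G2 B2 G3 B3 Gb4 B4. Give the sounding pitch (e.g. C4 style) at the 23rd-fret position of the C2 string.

B3

The open C2 string plus 23 semitones: C–Db–D–Eb–…–A–Bb–B.
The walk passes from B into C once, so the octave number goes from 2 to 3.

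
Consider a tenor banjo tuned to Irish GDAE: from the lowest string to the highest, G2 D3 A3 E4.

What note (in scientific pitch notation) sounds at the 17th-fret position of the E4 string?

A5

E4 is MIDI 64. Adding 17 gives 81, which is A5.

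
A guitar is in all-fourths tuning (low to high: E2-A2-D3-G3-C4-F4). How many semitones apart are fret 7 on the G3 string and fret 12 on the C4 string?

10 semitones

G3 at fret 7 → D4 (MIDI 62); C4 at fret 12 → C5 (MIDI 72).
62 − 72 = -10, so the two pitches are 10 semitones apart, with C5 the higher.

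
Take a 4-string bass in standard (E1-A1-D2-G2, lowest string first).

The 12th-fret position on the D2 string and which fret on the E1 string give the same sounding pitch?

D2 at fret 12 is D2 + 12 semitones = D3.
The open E1 string is 10 semitones below the open D2, so the same pitch on the E1 string lies at fret 12 + 10 = 22.

22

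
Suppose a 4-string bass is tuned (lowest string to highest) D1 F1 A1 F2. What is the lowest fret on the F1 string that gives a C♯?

From F1, count semitones up the chromatic scale until reaching C♯: F–F#–G–G#–A–A#–B–C–C# — 8 steps.

8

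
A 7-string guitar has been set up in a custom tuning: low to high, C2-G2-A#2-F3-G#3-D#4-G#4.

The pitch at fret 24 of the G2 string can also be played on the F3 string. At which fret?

14

G2 at fret 24 is G2 + 24 semitones = G4.
The open F3 string is 10 semitones above the open G2, so the same pitch on the F3 string lies at fret 24 − 10 = 14.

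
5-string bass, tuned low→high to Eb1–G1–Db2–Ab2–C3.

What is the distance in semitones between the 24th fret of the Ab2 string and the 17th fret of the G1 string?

Ab2 at fret 24 → Ab4 (MIDI 68); G1 at fret 17 → C3 (MIDI 48).
68 − 48 = 20, so the two pitches are 20 semitones apart, with Ab4 the higher.

20 semitones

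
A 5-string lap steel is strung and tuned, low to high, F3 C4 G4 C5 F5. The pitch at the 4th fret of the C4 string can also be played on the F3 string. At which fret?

11

C4 at fret 4 is C4 + 4 semitones = E4.
The open F3 string is 7 semitones below the open C4, so the same pitch on the F3 string lies at fret 4 + 7 = 11.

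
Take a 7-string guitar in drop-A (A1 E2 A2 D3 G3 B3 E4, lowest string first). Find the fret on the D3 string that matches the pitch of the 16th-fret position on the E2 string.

Fret 16 on E2 is MIDI 40 + 16 = 56 (G#3). On the D3 string (open MIDI 50), that pitch is 56 − 50 = fret 6.

6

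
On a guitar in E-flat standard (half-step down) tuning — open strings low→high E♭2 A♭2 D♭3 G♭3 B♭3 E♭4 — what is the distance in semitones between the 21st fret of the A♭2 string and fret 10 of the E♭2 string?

A♭2 at fret 21 → F4 (MIDI 65); E♭2 at fret 10 → D♭3 (MIDI 49).
65 − 49 = 16, so the two pitches are 16 semitones apart, with F4 the higher.

16 semitones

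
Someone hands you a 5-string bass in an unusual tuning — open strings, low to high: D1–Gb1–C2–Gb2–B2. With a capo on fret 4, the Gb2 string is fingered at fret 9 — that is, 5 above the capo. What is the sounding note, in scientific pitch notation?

The capo raises the open Gb2 by 4 semitones to Bb2; fretting 5 more gives Gb2 + 4 + 5 = Gb2 + 9 semitones = Eb3.

Eb3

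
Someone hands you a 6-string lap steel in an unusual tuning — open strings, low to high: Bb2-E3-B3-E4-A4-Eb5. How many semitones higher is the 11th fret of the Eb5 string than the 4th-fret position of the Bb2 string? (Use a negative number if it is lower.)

Eb5 at fret 11 → D6 (MIDI 86); Bb2 at fret 4 → D3 (MIDI 50).
86 − 50 = 36, so the two pitches are 36 semitones apart.

36 semitones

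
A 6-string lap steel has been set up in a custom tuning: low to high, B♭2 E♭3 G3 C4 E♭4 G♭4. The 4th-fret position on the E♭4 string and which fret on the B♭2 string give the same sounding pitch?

21

Fret 4 on E♭4 is MIDI 63 + 4 = 67 (G4). On the B♭2 string (open MIDI 46), that pitch is 67 − 46 = fret 21.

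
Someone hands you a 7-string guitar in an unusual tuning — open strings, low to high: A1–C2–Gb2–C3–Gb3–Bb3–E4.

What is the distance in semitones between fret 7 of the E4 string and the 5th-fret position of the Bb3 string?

8 semitones

E4 at fret 7 → B4 (MIDI 71); Bb3 at fret 5 → Eb4 (MIDI 63).
71 − 63 = 8, so the two pitches are 8 semitones apart, with B4 the higher.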